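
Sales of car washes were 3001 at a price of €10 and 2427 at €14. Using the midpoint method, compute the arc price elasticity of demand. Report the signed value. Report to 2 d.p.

ΔQ = 2427 − 3001 = -574; ΔP = 14 − 10 = 4.
Midpoints: P̄ = 12.00, Q̄ = 2714.0.
ε = (ΔQ/ΔP)(P̄/Q̄) = (-574/4)(12.00/2714.0).

-0.63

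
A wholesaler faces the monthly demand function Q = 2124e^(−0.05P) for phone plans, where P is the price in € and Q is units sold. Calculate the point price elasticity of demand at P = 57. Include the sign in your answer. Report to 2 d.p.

At P = 57, Q = 122.861.
dQ/dP = −0.05·2124e^(−0.05P) = −0.05Q = -6.143.
ε = (dQ/dP)(P/Q) = (-6.143)(57/122.861).
|ε| > 1, so demand is elastic at this price.

-2.85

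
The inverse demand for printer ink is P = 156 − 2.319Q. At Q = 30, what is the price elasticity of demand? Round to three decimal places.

At Q = 30, P = 156 − 2.319(30) = 86.43.
dP/dQ = −2.319, so dQ/dP = 1/(−2.319) = -0.431.
ε = (dQ/dP)(P/Q) = (-0.431)(86.43/30).

-1.242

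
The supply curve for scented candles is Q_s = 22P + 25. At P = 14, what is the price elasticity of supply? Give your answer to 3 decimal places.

0.925

At P = 14, Q_s = 333.
dQ_s/dP = 22.
ε_s = (dQ_s/dP)(P/Q_s) = (22)(14/333).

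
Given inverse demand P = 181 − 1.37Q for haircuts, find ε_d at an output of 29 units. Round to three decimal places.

-3.556

At Q = 29, P = 181 − 1.37(29) = 141.27.
dP/dQ = −1.37, so dQ/dP = 1/(−1.37) = -0.730.
ε = (dQ/dP)(P/Q) = (-0.730)(141.27/29).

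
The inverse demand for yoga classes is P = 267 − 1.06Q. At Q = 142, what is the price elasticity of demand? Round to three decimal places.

-0.774

At Q = 142, P = 267 − 1.06(142) = 116.48.
dP/dQ = −1.06, so dQ/dP = 1/(−1.06) = -0.943.
ε = (dQ/dP)(P/Q) = (-0.943)(116.48/142).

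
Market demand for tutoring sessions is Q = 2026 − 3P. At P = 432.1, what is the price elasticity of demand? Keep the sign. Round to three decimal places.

At P = 432.1, Q = 729.700.
dQ/dP = −3.
ε = (dQ/dP)(P/Q) = (-3)(432.1/729.700).
|ε| > 1, so demand is elastic at this price.

-1.776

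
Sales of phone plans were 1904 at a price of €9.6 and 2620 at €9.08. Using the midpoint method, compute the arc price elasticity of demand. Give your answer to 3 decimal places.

ΔQ = 2620 − 1904 = 716; ΔP = 9.08 − 9.6 = -0.52.
Midpoints: P̄ = 9.34, Q̄ = 2262.0.
ε = (ΔQ/ΔP)(P̄/Q̄) = (716/-0.52)(9.34/2262.0).

-5.685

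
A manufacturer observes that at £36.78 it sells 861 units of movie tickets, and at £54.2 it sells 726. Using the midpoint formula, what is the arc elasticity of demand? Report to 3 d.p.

-0.444

ΔQ = 726 − 861 = -135; ΔP = 54.2 − 36.78 = 17.42.
Midpoints: P̄ = 45.49, Q̄ = 793.5.
ε = (ΔQ/ΔP)(P̄/Q̄) = (-135/17.42)(45.49/793.5).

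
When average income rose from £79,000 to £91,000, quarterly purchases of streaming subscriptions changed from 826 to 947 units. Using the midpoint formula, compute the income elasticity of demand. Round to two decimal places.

ΔQ = 121, ΔI = 12000. Midpoints: Ī = 85,000, Q̄ = 886.5.
ε_I = (ΔQ/ΔI)(Ī/Q̄) = (121/12000)(85000/886.5).

0.97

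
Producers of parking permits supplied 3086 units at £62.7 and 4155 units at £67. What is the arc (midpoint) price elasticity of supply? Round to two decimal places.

4.45

ΔQ = 4155 − 3086 = 1069; ΔP = 67 − 62.7 = 4.3.
Midpoints: P̄ = 64.85, Q̄ = 3620.5.
ε_s = (ΔQ/ΔP)(P̄/Q̄) = (1069/4.3)(64.85/3620.5).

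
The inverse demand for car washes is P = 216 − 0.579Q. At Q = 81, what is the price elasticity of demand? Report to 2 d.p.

-3.61

At Q = 81, P = 216 − 0.579(81) = 169.10.
dP/dQ = −0.579, so dQ/dP = 1/(−0.579) = -1.727.
ε = (dQ/dP)(P/Q) = (-1.727)(169.10/81).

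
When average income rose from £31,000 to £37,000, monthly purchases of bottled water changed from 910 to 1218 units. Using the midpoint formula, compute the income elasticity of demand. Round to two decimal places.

ΔQ = 308, ΔI = 6000. Midpoints: Ī = 34,000, Q̄ = 1064.0.
ε_I = (ΔQ/ΔI)(Ī/Q̄) = (308/6000)(34000/1064.0).
ε_I > 0, so the good is normal.

1.64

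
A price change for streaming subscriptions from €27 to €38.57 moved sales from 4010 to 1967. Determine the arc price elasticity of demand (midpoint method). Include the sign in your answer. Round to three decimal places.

ΔQ = 1967 − 4010 = -2043; ΔP = 38.57 − 27 = 11.57.
Midpoints: P̄ = 32.78, Q̄ = 2988.5.
ε = (ΔQ/ΔP)(P̄/Q̄) = (-2043/11.57)(32.78/2988.5).

-1.937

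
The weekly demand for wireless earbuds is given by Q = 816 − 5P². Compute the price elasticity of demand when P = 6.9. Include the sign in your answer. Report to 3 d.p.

-0.824

At P = 6.9, Q = 577.950.
dQ/dP = −10P = -69.
ε = (dQ/dP)(P/Q) = (-69)(6.9/577.950).
|ε| < 1, so demand is inelastic at this price.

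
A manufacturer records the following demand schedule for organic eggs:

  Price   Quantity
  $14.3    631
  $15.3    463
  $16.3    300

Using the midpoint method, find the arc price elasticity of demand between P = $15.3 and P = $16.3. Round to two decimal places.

At P = 15.3, Q = 463; at P = 16.3, Q = 300.
ΔQ = -163, ΔP = 1.0. Midpoints: P̄ = 15.80, Q̄ = 381.5.
ε = (ΔQ/ΔP)(P̄/Q̄) = (-163/1.0)(15.80/381.5).

-6.75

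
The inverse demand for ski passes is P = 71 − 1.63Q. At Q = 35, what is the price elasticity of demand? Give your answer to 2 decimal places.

At Q = 35, P = 71 − 1.63(35) = 13.95.
dP/dQ = −1.63, so dQ/dP = 1/(−1.63) = -0.613.
ε = (dQ/dP)(P/Q) = (-0.613)(13.95/35).

-0.24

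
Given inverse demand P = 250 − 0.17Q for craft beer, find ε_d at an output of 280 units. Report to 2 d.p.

-4.25

At Q = 280, P = 250 − 0.17(280) = 202.40.
dP/dQ = −0.17, so dQ/dP = 1/(−0.17) = -5.882.
ε = (dQ/dP)(P/Q) = (-5.882)(202.40/280).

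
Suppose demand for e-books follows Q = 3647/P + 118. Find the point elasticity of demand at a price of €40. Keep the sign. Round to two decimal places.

-0.44

At P = 40, Q = 209.175.
dQ/dP = −3647/P² = -2.279.
ε = (dQ/dP)(P/Q) = (-2.279)(40/209.175).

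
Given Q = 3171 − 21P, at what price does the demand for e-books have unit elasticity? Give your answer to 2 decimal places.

For linear demand Q = a − bP, ε = −bP/(a − bP). |ε| = 1 when bP = a − bP, i.e. P = a/(2b).
P = 3171/(2·21) = 3171/42 = 75.5000.

75.50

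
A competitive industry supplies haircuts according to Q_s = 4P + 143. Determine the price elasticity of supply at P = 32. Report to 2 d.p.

0.47

At P = 32, Q_s = 271.
dQ_s/dP = 4.
ε_s = (dQ_s/dP)(P/Q_s) = (4)(32/271).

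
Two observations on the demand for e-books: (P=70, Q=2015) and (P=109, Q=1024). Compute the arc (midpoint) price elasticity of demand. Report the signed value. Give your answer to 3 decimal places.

ΔQ = 1024 − 2015 = -991; ΔP = 109 − 70 = 39.
Midpoints: P̄ = 89.50, Q̄ = 1519.5.
ε = (ΔQ/ΔP)(P̄/Q̄) = (-991/39)(89.50/1519.5).

-1.497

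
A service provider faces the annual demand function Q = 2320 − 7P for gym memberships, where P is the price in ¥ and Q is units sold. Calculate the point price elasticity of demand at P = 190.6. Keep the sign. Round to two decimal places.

At P = 190.6, Q = 985.800.
dQ/dP = −7.
ε = (dQ/dP)(P/Q) = (-7)(190.6/985.800).

-1.35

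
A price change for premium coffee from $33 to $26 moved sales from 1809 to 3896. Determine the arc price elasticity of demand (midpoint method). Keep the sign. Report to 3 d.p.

-3.083

ΔQ = 3896 − 1809 = 2087; ΔP = 26 − 33 = -7.
Midpoints: P̄ = 29.50, Q̄ = 2852.5.
ε = (ΔQ/ΔP)(P̄/Q̄) = (2087/-7)(29.50/2852.5).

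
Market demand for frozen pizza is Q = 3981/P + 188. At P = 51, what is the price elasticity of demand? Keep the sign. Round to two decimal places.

At P = 51, Q = 266.059.
dQ/dP = −3981/P² = -1.531.
ε = (dQ/dP)(P/Q) = (-1.531)(51/266.059).

-0.29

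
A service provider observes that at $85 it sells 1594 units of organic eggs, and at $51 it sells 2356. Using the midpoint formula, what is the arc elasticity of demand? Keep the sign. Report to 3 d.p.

ΔQ = 2356 − 1594 = 762; ΔP = 51 − 85 = -34.
Midpoints: P̄ = 68.00, Q̄ = 1975.0.
ε = (ΔQ/ΔP)(P̄/Q̄) = (762/-34)(68.00/1975.0).

-0.772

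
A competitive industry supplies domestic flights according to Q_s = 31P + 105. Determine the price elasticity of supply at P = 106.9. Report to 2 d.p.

At P = 106.9, Q_s = 3418.90.
dQ_s/dP = 31.
ε_s = (dQ_s/dP)(P/Q_s) = (31)(106.9/3418.90).

0.97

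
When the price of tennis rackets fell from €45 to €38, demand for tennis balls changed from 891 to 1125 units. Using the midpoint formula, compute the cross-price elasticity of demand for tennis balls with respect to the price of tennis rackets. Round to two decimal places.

ΔQ_x = 1125 − 891 = 234; ΔP_y = 38 − 45 = -7.
Midpoints: P̄_y = 41.50, Q̄_x = 1008.0.
ε_xy = (ΔQ_x/ΔP_y)(P̄_y/Q̄_x) = (234/-7)(41.50/1008.0).

-1.38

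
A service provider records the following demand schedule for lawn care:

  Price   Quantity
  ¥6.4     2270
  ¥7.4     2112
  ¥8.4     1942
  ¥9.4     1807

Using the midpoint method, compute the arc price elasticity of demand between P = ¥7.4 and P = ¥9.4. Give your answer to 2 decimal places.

At P = 7.4, Q = 2112; at P = 9.4, Q = 1807.
ΔQ = -305, ΔP = 2.0. Midpoints: P̄ = 8.40, Q̄ = 1959.5.
ε = (ΔQ/ΔP)(P̄/Q̄) = (-305/2.0)(8.40/1959.5).

-0.65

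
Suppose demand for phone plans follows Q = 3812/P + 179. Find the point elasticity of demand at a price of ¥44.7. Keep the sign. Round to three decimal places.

At P = 44.7, Q = 264.280.
dQ/dP = −3812/P² = -1.908.
ε = (dQ/dP)(P/Q) = (-1.908)(44.7/264.280).
|ε| < 1, so demand is inelastic at this price.

-0.323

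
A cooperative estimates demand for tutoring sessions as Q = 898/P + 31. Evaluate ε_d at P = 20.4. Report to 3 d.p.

-0.587

At P = 20.4, Q = 75.020.
dQ/dP = −898/P² = -2.158.
ε = (dQ/dP)(P/Q) = (-2.158)(20.4/75.020).
|ε| < 1, so demand is inelastic at this price.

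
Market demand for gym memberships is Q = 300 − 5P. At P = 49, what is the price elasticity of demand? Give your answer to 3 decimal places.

-4.455

At P = 49, Q = 55.
dQ/dP = −5.
ε = (dQ/dP)(P/Q) = (-5)(49/55).
|ε| > 1, so demand is elastic at this price.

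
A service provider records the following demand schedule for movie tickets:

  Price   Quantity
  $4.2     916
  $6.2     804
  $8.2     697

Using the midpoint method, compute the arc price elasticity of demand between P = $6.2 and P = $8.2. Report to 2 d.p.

At P = 6.2, Q = 804; at P = 8.2, Q = 697.
ΔQ = -107, ΔP = 2.0. Midpoints: P̄ = 7.20, Q̄ = 750.5.
ε = (ΔQ/ΔP)(P̄/Q̄) = (-107/2.0)(7.20/750.5).

-0.51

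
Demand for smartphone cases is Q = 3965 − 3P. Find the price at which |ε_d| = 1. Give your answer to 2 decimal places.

660.83

For linear demand Q = a − bP, ε = −bP/(a − bP). |ε| = 1 when bP = a − bP, i.e. P = a/(2b).
P = 3965/(2·3) = 3965/6 = 660.8333.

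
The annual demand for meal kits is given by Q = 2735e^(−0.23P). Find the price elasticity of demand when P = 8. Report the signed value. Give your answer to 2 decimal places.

At P = 8, Q = 434.366.
dQ/dP = −0.23·2735e^(−0.23P) = −0.23Q = -99.904.
ε = (dQ/dP)(P/Q) = (-99.904)(8/434.366).

-1.84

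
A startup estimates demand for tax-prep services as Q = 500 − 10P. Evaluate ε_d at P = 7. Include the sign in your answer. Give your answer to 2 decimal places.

-0.16

At P = 7, Q = 430.
dQ/dP = −10.
ε = (dQ/dP)(P/Q) = (-10)(7/430).
|ε| < 1, so demand is inelastic at this price.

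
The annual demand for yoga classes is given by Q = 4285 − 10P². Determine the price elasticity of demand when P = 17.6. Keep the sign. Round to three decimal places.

At P = 17.6, Q = 1187.400.
dQ/dP = −20P = -352.
ε = (dQ/dP)(P/Q) = (-352)(17.6/1187.400).
|ε| > 1, so demand is elastic at this price.

-5.217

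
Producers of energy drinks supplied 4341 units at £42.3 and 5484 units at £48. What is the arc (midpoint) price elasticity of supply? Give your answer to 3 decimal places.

1.843

ΔQ = 5484 − 4341 = 1143; ΔP = 48 − 42.3 = 5.7.
Midpoints: P̄ = 45.15, Q̄ = 4912.5.
ε_s = (ΔQ/ΔP)(P̄/Q̄) = (1143/5.7)(45.15/4912.5).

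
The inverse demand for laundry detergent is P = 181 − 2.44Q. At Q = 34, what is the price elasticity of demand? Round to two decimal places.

-1.18

At Q = 34, P = 181 − 2.44(34) = 98.04.
dP/dQ = −2.44, so dQ/dP = 1/(−2.44) = -0.410.
ε = (dQ/dP)(P/Q) = (-0.410)(98.04/34).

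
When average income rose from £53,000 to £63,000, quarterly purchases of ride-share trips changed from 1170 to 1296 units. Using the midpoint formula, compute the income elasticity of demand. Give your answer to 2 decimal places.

0.59

ΔQ = 126, ΔI = 10000. Midpoints: Ī = 58,000, Q̄ = 1233.0.
ε_I = (ΔQ/ΔI)(Ī/Q̄) = (126/10000)(58000/1233.0).
ε_I > 0, so the good is normal.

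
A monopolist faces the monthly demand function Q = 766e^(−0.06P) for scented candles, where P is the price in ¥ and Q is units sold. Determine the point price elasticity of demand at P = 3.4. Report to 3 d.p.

-0.204

At P = 3.4, Q = 624.644.
dQ/dP = −0.06·766e^(−0.06P) = −0.06Q = -37.479.
ε = (dQ/dP)(P/Q) = (-37.479)(3.4/624.644).
|ε| < 1, so demand is inelastic at this price.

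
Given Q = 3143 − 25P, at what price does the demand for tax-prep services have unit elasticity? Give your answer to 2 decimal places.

For linear demand Q = a − bP, ε = −bP/(a − bP). |ε| = 1 when bP = a − bP, i.e. P = a/(2b).
P = 3143/(2·25) = 3143/50 = 62.8600.

62.86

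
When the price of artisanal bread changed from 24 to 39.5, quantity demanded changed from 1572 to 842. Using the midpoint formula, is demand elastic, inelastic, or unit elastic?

elastic

Arc ε ≈ -1.239.
|ε| = 1.24 > 1.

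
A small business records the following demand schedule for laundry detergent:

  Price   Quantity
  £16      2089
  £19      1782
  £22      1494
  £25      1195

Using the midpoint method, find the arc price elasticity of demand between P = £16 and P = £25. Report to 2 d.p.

At P = 16, Q = 2089; at P = 25, Q = 1195.
ΔQ = -894, ΔP = 9. Midpoints: P̄ = 20.50, Q̄ = 1642.0.
ε = (ΔQ/ΔP)(P̄/Q̄) = (-894/9)(20.50/1642.0).

-1.24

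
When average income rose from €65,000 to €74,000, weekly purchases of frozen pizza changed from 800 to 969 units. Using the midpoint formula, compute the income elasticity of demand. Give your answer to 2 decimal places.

1.48

ΔQ = 169, ΔI = 9000. Midpoints: Ī = 69,500, Q̄ = 884.5.
ε_I = (ΔQ/ΔI)(Ī/Q̄) = (169/9000)(69500/884.5).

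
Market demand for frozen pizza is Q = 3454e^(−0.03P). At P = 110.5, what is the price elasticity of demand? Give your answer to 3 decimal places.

-3.315

At P = 110.5, Q = 125.498.
dQ/dP = −0.03·3454e^(−0.03P) = −0.03Q = -3.765.
ε = (dQ/dP)(P/Q) = (-3.765)(110.5/125.498).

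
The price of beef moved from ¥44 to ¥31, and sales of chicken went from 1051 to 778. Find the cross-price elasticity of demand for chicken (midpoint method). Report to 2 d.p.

0.86

ΔQ_x = 778 − 1051 = -273; ΔP_y = 31 − 44 = -13.
Midpoints: P̄_y = 37.50, Q̄_x = 914.5.
ε_xy = (ΔQ_x/ΔP_y)(P̄_y/Q̄_x) = (-273/-13)(37.50/914.5).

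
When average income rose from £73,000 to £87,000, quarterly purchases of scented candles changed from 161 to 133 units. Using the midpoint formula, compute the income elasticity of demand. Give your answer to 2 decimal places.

-1.09

ΔQ = -28, ΔI = 14000. Midpoints: Ī = 80,000, Q̄ = 147.0.
ε_I = (ΔQ/ΔI)(Ī/Q̄) = (-28/14000)(80000/147.0).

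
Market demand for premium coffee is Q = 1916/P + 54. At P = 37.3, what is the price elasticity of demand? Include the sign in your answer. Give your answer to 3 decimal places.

-0.488

At P = 37.3, Q = 105.367.
dQ/dP = −1916/P² = -1.377.
ε = (dQ/dP)(P/Q) = (-1.377)(37.3/105.367).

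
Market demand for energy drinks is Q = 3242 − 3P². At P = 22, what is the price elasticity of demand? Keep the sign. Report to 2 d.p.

-1.62

At P = 22, Q = 1790.
dQ/dP = −6P = -132.
ε = (dQ/dP)(P/Q) = (-132)(22/1790).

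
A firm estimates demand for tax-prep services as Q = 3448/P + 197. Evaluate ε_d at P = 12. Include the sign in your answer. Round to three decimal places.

At P = 12, Q = 484.333.
dQ/dP = −3448/P² = -23.944.
ε = (dQ/dP)(P/Q) = (-23.944)(12/484.333).

-0.593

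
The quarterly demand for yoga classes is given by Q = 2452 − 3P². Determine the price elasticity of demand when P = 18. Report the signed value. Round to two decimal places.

-1.31

At P = 18, Q = 1480.
dQ/dP = −6P = -108.
ε = (dQ/dP)(P/Q) = (-108)(18/1480).
|ε| > 1, so demand is elastic at this price.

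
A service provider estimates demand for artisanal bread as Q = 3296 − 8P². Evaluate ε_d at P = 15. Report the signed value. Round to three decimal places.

-2.406

At P = 15, Q = 1496.
dQ/dP = −16P = -240.
ε = (dQ/dP)(P/Q) = (-240)(15/1496).
|ε| > 1, so demand is elastic at this price.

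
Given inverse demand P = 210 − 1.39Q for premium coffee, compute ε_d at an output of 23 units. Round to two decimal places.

-5.57

At Q = 23, P = 210 − 1.39(23) = 178.03.
dP/dQ = −1.39, so dQ/dP = 1/(−1.39) = -0.719.
ε = (dQ/dP)(P/Q) = (-0.719)(178.03/23).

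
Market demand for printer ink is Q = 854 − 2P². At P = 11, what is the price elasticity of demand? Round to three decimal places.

-0.791

At P = 11, Q = 612.
dQ/dP = −4P = -44.
ε = (dQ/dP)(P/Q) = (-44)(11/612).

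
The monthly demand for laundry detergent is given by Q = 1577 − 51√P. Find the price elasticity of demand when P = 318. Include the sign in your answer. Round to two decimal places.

At P = 318, Q = 667.540.
dQ/dP = −51/(2√P) = -1.430.
ε = (dQ/dP)(P/Q) = (-1.430)(318/667.540).

-0.68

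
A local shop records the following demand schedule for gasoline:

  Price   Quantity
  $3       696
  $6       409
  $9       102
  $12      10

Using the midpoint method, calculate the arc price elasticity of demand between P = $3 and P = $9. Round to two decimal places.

At P = 3, Q = 696; at P = 9, Q = 102.
ΔQ = -594, ΔP = 6. Midpoints: P̄ = 6.00, Q̄ = 399.0.
ε = (ΔQ/ΔP)(P̄/Q̄) = (-594/6)(6.00/399.0).

-1.49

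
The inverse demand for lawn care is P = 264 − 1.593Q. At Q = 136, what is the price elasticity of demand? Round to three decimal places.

At Q = 136, P = 264 − 1.593(136) = 47.35.
dP/dQ = −1.593, so dQ/dP = 1/(−1.593) = -0.628.
ε = (dQ/dP)(P/Q) = (-0.628)(47.35/136).

-0.219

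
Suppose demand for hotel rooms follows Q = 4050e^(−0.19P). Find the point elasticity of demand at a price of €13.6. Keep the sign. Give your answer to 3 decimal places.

At P = 13.6, Q = 305.660.
dQ/dP = −0.19·4050e^(−0.19P) = −0.19Q = -58.075.
ε = (dQ/dP)(P/Q) = (-58.075)(13.6/305.660).
|ε| > 1, so demand is elastic at this price.

-2.584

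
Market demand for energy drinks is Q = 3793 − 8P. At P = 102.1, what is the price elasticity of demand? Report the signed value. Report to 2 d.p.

At P = 102.1, Q = 2976.200.
dQ/dP = −8.
ε = (dQ/dP)(P/Q) = (-8)(102.1/2976.200).
|ε| < 1, so demand is inelastic at this price.

-0.27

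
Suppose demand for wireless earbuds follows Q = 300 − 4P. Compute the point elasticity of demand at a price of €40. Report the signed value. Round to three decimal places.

At P = 40, Q = 140.
dQ/dP = −4.
ε = (dQ/dP)(P/Q) = (-4)(40/140).
|ε| > 1, so demand is elastic at this price.

-1.143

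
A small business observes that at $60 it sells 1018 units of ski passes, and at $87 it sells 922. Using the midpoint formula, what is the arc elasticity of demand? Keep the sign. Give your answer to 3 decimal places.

ΔQ = 922 − 1018 = -96; ΔP = 87 − 60 = 27.
Midpoints: P̄ = 73.50, Q̄ = 970.0.
ε = (ΔQ/ΔP)(P̄/Q̄) = (-96/27)(73.50/970.0).

-0.269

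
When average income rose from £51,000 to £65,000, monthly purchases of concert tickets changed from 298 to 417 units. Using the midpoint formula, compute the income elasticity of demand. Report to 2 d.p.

1.38

ΔQ = 119, ΔI = 14000. Midpoints: Ī = 58,000, Q̄ = 357.5.
ε_I = (ΔQ/ΔI)(Ī/Q̄) = (119/14000)(58000/357.5).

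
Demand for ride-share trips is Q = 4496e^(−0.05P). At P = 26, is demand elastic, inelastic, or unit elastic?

elastic

Q = 1225.303, dQ/dP = -61.265.
ε = (dQ/dP)(P/Q) ≈ -1.300.
|ε| = 1.30 > 1.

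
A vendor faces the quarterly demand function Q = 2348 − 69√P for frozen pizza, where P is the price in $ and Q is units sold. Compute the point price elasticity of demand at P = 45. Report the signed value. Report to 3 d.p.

At P = 45, Q = 1885.134.
dQ/dP = −69/(2√P) = -5.143.
ε = (dQ/dP)(P/Q) = (-5.143)(45/1885.134).
|ε| < 1, so demand is inelastic at this price.

-0.123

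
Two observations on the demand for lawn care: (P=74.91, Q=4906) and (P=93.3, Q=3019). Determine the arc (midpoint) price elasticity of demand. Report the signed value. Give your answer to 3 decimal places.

-2.178

ΔQ = 3019 − 4906 = -1887; ΔP = 93.3 − 74.91 = 18.39.
Midpoints: P̄ = 84.10, Q̄ = 3962.5.
ε = (ΔQ/ΔP)(P̄/Q̄) = (-1887/18.39)(84.10/3962.5).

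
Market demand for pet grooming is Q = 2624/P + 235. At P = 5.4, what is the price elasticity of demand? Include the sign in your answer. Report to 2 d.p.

At P = 5.4, Q = 720.926.
dQ/dP = −2624/P² = -89.986.
ε = (dQ/dP)(P/Q) = (-89.986)(5.4/720.926).

-0.67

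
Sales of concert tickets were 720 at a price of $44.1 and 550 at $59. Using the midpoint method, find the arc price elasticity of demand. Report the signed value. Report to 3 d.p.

ΔQ = 550 − 720 = -170; ΔP = 59 − 44.1 = 14.9.
Midpoints: P̄ = 51.55, Q̄ = 635.0.
ε = (ΔQ/ΔP)(P̄/Q̄) = (-170/14.9)(51.55/635.0).

-0.926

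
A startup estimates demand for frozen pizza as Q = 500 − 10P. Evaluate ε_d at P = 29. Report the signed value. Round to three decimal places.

At P = 29, Q = 210.
dQ/dP = −10.
ε = (dQ/dP)(P/Q) = (-10)(29/210).

-1.381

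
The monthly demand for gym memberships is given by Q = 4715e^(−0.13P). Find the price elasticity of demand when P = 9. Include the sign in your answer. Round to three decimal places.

At P = 9, Q = 1463.380.
dQ/dP = −0.13·4715e^(−0.13P) = −0.13Q = -190.239.
ε = (dQ/dP)(P/Q) = (-190.239)(9/1463.380).

-1.170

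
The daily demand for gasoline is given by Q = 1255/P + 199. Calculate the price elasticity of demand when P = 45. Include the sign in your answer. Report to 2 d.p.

-0.12

At P = 45, Q = 226.889.
dQ/dP = −1255/P² = -0.620.
ε = (dQ/dP)(P/Q) = (-0.620)(45/226.889).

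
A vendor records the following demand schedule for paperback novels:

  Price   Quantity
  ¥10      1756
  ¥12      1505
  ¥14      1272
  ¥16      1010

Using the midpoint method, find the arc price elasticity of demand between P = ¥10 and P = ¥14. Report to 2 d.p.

-0.96

At P = 10, Q = 1756; at P = 14, Q = 1272.
ΔQ = -484, ΔP = 4. Midpoints: P̄ = 12.00, Q̄ = 1514.0.
ε = (ΔQ/ΔP)(P̄/Q̄) = (-484/4)(12.00/1514.0).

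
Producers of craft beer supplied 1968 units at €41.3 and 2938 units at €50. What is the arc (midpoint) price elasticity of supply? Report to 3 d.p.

2.075

ΔQ = 2938 − 1968 = 970; ΔP = 50 − 41.3 = 8.7.
Midpoints: P̄ = 45.65, Q̄ = 2453.0.
ε_s = (ΔQ/ΔP)(P̄/Q̄) = (970/8.7)(45.65/2453.0).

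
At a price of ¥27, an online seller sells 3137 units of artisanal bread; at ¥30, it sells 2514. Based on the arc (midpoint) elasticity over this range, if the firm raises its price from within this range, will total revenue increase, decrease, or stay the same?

Arc ε = (-623/3)(28.50/2825.5) ≈ -2.095.
|ε| = 2.09 > 1, so demand is elastic. A price rise therefore reduces total revenue.

decrease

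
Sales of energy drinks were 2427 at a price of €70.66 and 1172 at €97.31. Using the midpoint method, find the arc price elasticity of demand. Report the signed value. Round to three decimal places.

ΔQ = 1172 − 2427 = -1255; ΔP = 97.31 − 70.66 = 26.65.
Midpoints: P̄ = 83.98, Q̄ = 1799.5.
ε = (ΔQ/ΔP)(P̄/Q̄) = (-1255/26.65)(83.98/1799.5).

-2.198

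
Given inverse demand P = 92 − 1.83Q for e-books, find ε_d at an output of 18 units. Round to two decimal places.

At Q = 18, P = 92 − 1.83(18) = 59.06.
dP/dQ = −1.83, so dQ/dP = 1/(−1.83) = -0.546.
ε = (dQ/dP)(P/Q) = (-0.546)(59.06/18).

-1.79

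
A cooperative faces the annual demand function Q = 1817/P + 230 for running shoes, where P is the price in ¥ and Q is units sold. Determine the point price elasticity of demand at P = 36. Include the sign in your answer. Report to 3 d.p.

At P = 36, Q = 280.472.
dQ/dP = −1817/P² = -1.402.
ε = (dQ/dP)(P/Q) = (-1.402)(36/280.472).
|ε| < 1, so demand is inelastic at this price.

-0.180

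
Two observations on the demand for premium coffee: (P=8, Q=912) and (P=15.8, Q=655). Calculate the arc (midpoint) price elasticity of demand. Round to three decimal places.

-0.500

ΔQ = 655 − 912 = -257; ΔP = 15.8 − 8 = 7.8.
Midpoints: P̄ = 11.90, Q̄ = 783.5.
ε = (ΔQ/ΔP)(P̄/Q̄) = (-257/7.8)(11.90/783.5).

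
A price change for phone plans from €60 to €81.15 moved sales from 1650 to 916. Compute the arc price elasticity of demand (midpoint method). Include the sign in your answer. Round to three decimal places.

-1.909

ΔQ = 916 − 1650 = -734; ΔP = 81.15 − 60 = 21.15.
Midpoints: P̄ = 70.58, Q̄ = 1283.0.
ε = (ΔQ/ΔP)(P̄/Q̄) = (-734/21.15)(70.58/1283.0).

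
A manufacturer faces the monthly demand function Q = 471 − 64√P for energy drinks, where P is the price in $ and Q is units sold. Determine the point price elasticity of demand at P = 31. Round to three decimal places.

-1.554

At P = 31, Q = 114.663.
dQ/dP = −64/(2√P) = -5.747.
ε = (dQ/dP)(P/Q) = (-5.747)(31/114.663).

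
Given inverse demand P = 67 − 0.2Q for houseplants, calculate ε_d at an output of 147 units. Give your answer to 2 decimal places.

-1.28

At Q = 147, P = 67 − 0.2(147) = 37.60.
dP/dQ = −0.2, so dQ/dP = 1/(−0.2) = -5.000.
ε = (dQ/dP)(P/Q) = (-5.000)(37.60/147).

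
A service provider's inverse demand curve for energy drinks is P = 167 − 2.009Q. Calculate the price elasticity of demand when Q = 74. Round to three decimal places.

-0.123

At Q = 74, P = 167 − 2.009(74) = 18.33.
dP/dQ = −2.009, so dQ/dP = 1/(−2.009) = -0.498.
ε = (dQ/dP)(P/Q) = (-0.498)(18.33/74).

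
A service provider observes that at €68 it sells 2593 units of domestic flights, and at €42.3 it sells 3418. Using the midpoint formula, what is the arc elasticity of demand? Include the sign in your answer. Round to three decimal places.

-0.589

ΔQ = 3418 − 2593 = 825; ΔP = 42.3 − 68 = -25.7.
Midpoints: P̄ = 55.15, Q̄ = 3005.5.
ε = (ΔQ/ΔP)(P̄/Q̄) = (825/-25.7)(55.15/3005.5).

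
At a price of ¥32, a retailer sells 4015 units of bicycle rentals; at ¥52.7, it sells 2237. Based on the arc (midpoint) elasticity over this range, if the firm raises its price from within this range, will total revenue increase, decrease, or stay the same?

decrease

Arc ε = (-1778/20.7)(42.35/3126.0) ≈ -1.164.
|ε| = 1.16 > 1, so demand is elastic. A price rise therefore reduces total revenue.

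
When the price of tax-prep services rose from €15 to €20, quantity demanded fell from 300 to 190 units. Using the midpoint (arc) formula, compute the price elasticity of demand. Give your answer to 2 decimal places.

ΔQ = 190 − 300 = -110; ΔP = 20 − 15 = 5.
Midpoints: P̄ = 17.50, Q̄ = 245.0.
ε = (ΔQ/ΔP)(P̄/Q̄) = (-110/5)(17.50/245.0).

-1.57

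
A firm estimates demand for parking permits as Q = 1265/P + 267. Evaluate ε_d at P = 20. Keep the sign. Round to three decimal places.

-0.192

At P = 20, Q = 330.250.
dQ/dP = −1265/P² = -3.163.
ε = (dQ/dP)(P/Q) = (-3.163)(20/330.250).
|ε| < 1, so demand is inelastic at this price.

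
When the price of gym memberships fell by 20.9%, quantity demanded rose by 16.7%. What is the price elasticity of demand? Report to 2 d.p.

ε = %ΔQ / %ΔP = (16.7)/(-20.9) = -0.799.

-0.80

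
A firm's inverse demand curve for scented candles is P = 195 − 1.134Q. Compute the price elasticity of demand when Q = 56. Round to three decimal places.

At Q = 56, P = 195 − 1.134(56) = 131.50.
dP/dQ = −1.134, so dQ/dP = 1/(−1.134) = -0.882.
ε = (dQ/dP)(P/Q) = (-0.882)(131.50/56).

-2.071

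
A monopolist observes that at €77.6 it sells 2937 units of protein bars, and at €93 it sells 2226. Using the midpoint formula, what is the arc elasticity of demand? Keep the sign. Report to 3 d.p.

ΔQ = 2226 − 2937 = -711; ΔP = 93 − 77.6 = 15.4.
Midpoints: P̄ = 85.30, Q̄ = 2581.5.
ε = (ΔQ/ΔP)(P̄/Q̄) = (-711/15.4)(85.30/2581.5).

-1.526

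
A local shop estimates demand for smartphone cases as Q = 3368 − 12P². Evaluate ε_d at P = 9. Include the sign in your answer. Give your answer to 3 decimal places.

-0.811

At P = 9, Q = 2396.
dQ/dP = −24P = -216.
ε = (dQ/dP)(P/Q) = (-216)(9/2396).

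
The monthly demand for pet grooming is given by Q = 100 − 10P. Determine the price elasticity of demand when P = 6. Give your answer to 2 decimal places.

At P = 6, Q = 40.
dQ/dP = −10.
ε = (dQ/dP)(P/Q) = (-10)(6/40).
|ε| > 1, so demand is elastic at this price.

-1.50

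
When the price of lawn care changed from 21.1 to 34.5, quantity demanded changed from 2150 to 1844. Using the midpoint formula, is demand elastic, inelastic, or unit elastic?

inelastic

Arc ε ≈ -0.318.
|ε| = 0.32 < 1.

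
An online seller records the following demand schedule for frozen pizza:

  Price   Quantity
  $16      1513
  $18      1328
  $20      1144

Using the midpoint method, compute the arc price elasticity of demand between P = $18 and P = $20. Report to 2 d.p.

-1.41

At P = 18, Q = 1328; at P = 20, Q = 1144.
ΔQ = -184, ΔP = 2. Midpoints: P̄ = 19.00, Q̄ = 1236.0.
ε = (ΔQ/ΔP)(P̄/Q̄) = (-184/2)(19.00/1236.0).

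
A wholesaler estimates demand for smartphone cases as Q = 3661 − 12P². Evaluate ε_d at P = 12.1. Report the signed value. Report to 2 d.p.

-1.85

At P = 12.1, Q = 1904.080.
dQ/dP = −24P = -290.400.
ε = (dQ/dP)(P/Q) = (-290.400)(12.1/1904.080).
|ε| > 1, so demand is elastic at this price.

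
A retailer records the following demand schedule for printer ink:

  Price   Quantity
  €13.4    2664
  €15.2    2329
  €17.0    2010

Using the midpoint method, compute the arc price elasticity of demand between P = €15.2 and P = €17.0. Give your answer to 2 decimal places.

At P = 15.2, Q = 2329; at P = 17.0, Q = 2010.
ΔQ = -319, ΔP = 1.8. Midpoints: P̄ = 16.10, Q̄ = 2169.5.
ε = (ΔQ/ΔP)(P̄/Q̄) = (-319/1.8)(16.10/2169.5).

-1.32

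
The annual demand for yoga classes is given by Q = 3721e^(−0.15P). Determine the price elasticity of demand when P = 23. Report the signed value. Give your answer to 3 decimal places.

-3.450

At P = 23, Q = 118.126.
dQ/dP = −0.15·3721e^(−0.15P) = −0.15Q = -17.719.
ε = (dQ/dP)(P/Q) = (-17.719)(23/118.126).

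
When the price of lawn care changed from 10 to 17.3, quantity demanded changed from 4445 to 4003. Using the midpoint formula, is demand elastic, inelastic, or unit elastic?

inelastic

Arc ε ≈ -0.196.
|ε| = 0.20 < 1.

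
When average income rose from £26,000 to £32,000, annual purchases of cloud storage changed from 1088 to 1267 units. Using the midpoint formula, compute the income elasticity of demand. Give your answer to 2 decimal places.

ΔQ = 179, ΔI = 6000. Midpoints: Ī = 29,000, Q̄ = 1177.5.
ε_I = (ΔQ/ΔI)(Ī/Q̄) = (179/6000)(29000/1177.5).

0.73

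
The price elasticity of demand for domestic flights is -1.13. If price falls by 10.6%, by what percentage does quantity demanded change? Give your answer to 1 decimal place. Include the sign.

12.0%

%ΔQ ≈ ε × %ΔP = (-1.13)(-10.6%) = 11.98%.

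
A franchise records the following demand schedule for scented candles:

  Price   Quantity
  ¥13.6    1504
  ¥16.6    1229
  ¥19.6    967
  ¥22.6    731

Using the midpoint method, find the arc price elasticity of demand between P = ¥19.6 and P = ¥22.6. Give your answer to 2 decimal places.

-1.96

At P = 19.6, Q = 967; at P = 22.6, Q = 731.
ΔQ = -236, ΔP = 3.0. Midpoints: P̄ = 21.10, Q̄ = 849.0.
ε = (ΔQ/ΔP)(P̄/Q̄) = (-236/3.0)(21.10/849.0).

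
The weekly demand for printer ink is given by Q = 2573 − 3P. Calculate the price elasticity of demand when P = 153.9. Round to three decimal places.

At P = 153.9, Q = 2111.300.
dQ/dP = −3.
ε = (dQ/dP)(P/Q) = (-3)(153.9/2111.300).

-0.219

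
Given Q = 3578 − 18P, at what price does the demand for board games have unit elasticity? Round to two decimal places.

For linear demand Q = a − bP, ε = −bP/(a − bP). |ε| = 1 when bP = a − bP, i.e. P = a/(2b).
P = 3578/(2·18) = 3578/36 = 99.3889.

99.39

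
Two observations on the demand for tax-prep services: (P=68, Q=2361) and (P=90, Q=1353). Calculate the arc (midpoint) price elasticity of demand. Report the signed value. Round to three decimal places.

-1.949

ΔQ = 1353 − 2361 = -1008; ΔP = 90 − 68 = 22.
Midpoints: P̄ = 79.00, Q̄ = 1857.0.
ε = (ΔQ/ΔP)(P̄/Q̄) = (-1008/22)(79.00/1857.0).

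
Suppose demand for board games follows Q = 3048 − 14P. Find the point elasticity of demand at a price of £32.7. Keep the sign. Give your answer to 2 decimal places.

-0.18

At P = 32.7, Q = 2590.200.
dQ/dP = −14.
ε = (dQ/dP)(P/Q) = (-14)(32.7/2590.200).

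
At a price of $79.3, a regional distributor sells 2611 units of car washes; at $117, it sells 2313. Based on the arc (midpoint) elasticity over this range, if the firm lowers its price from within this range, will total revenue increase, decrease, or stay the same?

decrease

Arc ε = (-298/37.7)(98.15/2462.0) ≈ -0.315.
|ε| = 0.32 < 1, so demand is inelastic. A price cut therefore reduces total revenue.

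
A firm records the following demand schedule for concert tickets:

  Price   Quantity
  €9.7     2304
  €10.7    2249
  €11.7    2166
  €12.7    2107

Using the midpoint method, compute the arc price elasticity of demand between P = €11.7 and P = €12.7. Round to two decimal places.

At P = 11.7, Q = 2166; at P = 12.7, Q = 2107.
ΔQ = -59, ΔP = 1.0. Midpoints: P̄ = 12.20, Q̄ = 2136.5.
ε = (ΔQ/ΔP)(P̄/Q̄) = (-59/1.0)(12.20/2136.5).

-0.34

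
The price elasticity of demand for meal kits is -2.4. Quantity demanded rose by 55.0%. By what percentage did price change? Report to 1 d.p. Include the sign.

-22.9%

%ΔP ≈ %ΔQ / ε = (55.0%)/(-2.4) = -22.92%.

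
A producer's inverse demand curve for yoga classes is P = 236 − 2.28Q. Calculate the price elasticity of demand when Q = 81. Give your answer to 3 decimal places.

At Q = 81, P = 236 − 2.28(81) = 51.32.
dP/dQ = −2.28, so dQ/dP = 1/(−2.28) = -0.439.
ε = (dQ/dP)(P/Q) = (-0.439)(51.32/81).

-0.278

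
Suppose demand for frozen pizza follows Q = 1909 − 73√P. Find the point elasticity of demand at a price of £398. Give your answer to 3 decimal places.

At P = 398, Q = 452.655.
dQ/dP = −73/(2√P) = -1.830.
ε = (dQ/dP)(P/Q) = (-1.830)(398/452.655).
|ε| > 1, so demand is elastic at this price.

-1.609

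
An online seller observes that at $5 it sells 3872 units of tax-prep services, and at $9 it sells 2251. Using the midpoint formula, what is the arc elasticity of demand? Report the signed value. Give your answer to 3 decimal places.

ΔQ = 2251 − 3872 = -1621; ΔP = 9 − 5 = 4.
Midpoints: P̄ = 7.00, Q̄ = 3061.5.
ε = (ΔQ/ΔP)(P̄/Q̄) = (-1621/4)(7.00/3061.5).

-0.927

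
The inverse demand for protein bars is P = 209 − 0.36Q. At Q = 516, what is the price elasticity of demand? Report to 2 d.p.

At Q = 516, P = 209 − 0.36(516) = 23.24.
dP/dQ = −0.36, so dQ/dP = 1/(−0.36) = -2.778.
ε = (dQ/dP)(P/Q) = (-2.778)(23.24/516).

-0.13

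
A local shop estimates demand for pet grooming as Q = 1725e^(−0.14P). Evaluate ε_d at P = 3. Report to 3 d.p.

At P = 3, Q = 1133.406.
dQ/dP = −0.14·1725e^(−0.14P) = −0.14Q = -158.677.
ε = (dQ/dP)(P/Q) = (-158.677)(3/1133.406).

-0.420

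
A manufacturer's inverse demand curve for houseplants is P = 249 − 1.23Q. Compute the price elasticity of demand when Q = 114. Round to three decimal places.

-0.776

At Q = 114, P = 249 − 1.23(114) = 108.78.
dP/dQ = −1.23, so dQ/dP = 1/(−1.23) = -0.813.
ε = (dQ/dP)(P/Q) = (-0.813)(108.78/114).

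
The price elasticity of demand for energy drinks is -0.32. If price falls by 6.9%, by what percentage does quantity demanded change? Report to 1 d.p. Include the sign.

2.2%

%ΔQ ≈ ε × %ΔP = (-0.32)(-6.9%) = 2.21%.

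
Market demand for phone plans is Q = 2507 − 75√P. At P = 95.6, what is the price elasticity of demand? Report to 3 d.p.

-0.207

At P = 95.6, Q = 1773.686.
dQ/dP = −75/(2√P) = -3.835.
ε = (dQ/dP)(P/Q) = (-3.835)(95.6/1773.686).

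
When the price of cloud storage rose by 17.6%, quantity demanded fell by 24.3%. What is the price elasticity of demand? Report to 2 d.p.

-1.38

ε = %ΔQ / %ΔP = (-24.3)/(17.6) = -1.381.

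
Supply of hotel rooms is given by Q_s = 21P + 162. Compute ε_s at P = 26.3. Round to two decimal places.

At P = 26.3, Q_s = 714.30.
dQ_s/dP = 21.
ε_s = (dQ_s/dP)(P/Q_s) = (21)(26.3/714.30).

0.77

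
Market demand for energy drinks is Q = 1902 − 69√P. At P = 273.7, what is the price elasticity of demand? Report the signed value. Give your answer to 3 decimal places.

-0.751

At P = 273.7, Q = 760.472.
dQ/dP = −69/(2√P) = -2.085.
ε = (dQ/dP)(P/Q) = (-2.085)(273.7/760.472).
|ε| < 1, so demand is inelastic at this price.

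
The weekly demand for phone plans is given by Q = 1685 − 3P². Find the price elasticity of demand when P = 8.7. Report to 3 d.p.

-0.311

At P = 8.7, Q = 1457.930.
dQ/dP = −6P = -52.200.
ε = (dQ/dP)(P/Q) = (-52.200)(8.7/1457.930).
|ε| < 1, so demand is inelastic at this price.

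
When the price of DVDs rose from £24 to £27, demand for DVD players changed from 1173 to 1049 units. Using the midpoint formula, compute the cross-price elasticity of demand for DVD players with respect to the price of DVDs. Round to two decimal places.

ΔQ_x = 1049 − 1173 = -124; ΔP_y = 27 − 24 = 3.
Midpoints: P̄_y = 25.50, Q̄_x = 1111.0.
ε_xy = (ΔQ_x/ΔP_y)(P̄_y/Q̄_x) = (-124/3)(25.50/1111.0).
ε_xy < 0, so the goods are complements.

-0.95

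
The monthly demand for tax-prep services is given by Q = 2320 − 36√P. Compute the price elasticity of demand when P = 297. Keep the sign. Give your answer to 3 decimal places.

At P = 297, Q = 1699.587.
dQ/dP = −36/(2√P) = -1.044.
ε = (dQ/dP)(P/Q) = (-1.044)(297/1699.587).

-0.183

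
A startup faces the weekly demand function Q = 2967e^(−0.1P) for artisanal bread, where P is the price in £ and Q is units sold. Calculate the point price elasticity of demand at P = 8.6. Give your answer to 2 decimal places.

At P = 8.6, Q = 1255.522.
dQ/dP = −0.1·2967e^(−0.1P) = −0.1Q = -125.552.
ε = (dQ/dP)(P/Q) = (-125.552)(8.6/1255.522).
|ε| < 1, so demand is inelastic at this price.

-0.86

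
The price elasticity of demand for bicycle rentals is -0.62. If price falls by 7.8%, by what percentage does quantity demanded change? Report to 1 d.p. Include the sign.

%ΔQ ≈ ε × %ΔP = (-0.62)(-7.8%) = 4.84%.

4.8%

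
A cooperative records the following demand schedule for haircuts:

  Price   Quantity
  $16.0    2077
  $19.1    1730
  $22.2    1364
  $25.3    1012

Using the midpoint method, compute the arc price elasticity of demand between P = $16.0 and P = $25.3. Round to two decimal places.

At P = 16.0, Q = 2077; at P = 25.3, Q = 1012.
ΔQ = -1065, ΔP = 9.3. Midpoints: P̄ = 20.65, Q̄ = 1544.5.
ε = (ΔQ/ΔP)(P̄/Q̄) = (-1065/9.3)(20.65/1544.5).

-1.53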